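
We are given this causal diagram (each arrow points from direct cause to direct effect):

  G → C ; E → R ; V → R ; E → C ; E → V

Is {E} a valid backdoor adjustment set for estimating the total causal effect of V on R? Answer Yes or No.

Backdoor paths from V to R (paths whose first edge points into V):
  P1: V <- E -> R
Condition 1 (no descendant of V in the set): holds — descendants of V are {R}; none are in {E}.
Condition 2 (every backdoor path blocked by {E}):
  P1: blocked at fork node E ∈ conditioning set.
{E} satisfies the backdoor criterion.

Yes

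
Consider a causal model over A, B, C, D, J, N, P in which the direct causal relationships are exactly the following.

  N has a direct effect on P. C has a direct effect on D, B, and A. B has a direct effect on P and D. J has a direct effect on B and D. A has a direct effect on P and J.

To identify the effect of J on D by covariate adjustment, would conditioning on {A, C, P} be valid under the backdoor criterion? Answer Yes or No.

No

Backdoor paths from J to D (paths whose first edge points into J):
  P1: J <- A <- C -> B -> D
  P2: J <- A <- C -> D
  P3: J <- A -> P <- B <- C -> D
  P4: J <- A -> P <- B -> D
Condition 1 (no descendant of J in the set): FAILS — P is a descendant of J.
Condition 2 (every backdoor path blocked by {A, C, P}):
  P1: blocked at chain node A ∈ conditioning set.
  P2: blocked at chain node A ∈ conditioning set.
  P3: blocked at fork node A ∈ conditioning set.
  P4: blocked at fork node A ∈ conditioning set.
{A, C, P} does not satisfy the backdoor criterion.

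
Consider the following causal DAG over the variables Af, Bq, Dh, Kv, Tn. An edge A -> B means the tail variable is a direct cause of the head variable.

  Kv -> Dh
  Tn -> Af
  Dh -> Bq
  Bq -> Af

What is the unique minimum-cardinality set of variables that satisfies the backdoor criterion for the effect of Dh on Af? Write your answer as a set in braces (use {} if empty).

{}

Variables eligible for adjustment (non-descendants of Dh, excluding Dh and Af): {Kv, Tn}.
Backdoor paths from Dh to Af:
  (none)
With no backdoor paths the empty set already satisfies the criterion, and it is trivially minimal.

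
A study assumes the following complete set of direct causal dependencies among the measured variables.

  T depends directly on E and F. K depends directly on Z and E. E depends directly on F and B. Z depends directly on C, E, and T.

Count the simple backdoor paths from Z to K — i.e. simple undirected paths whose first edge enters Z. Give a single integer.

3

A backdoor path from Z to K is any simple undirected path whose first edge points into Z (i.e. leaves Z via a parent).
Parents of Z: {C, E, T}.
Enumerating:
  P1: Z <- E -> K
  P2: Z <- T <- F -> E -> K
  P3: Z <- T <- E -> K
That exhausts the simple backdoor paths. Count: 3.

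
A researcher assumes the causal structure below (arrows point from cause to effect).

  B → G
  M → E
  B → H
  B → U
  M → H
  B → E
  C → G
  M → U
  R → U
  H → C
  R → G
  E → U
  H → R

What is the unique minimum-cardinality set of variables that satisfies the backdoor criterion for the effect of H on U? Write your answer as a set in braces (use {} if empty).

{B, M}

Variables eligible for adjustment (non-descendants of H, excluding H and U): {B, E, M}.
Backdoor paths from H to U:
  P1: H <- B -> E <- M -> U
  P2: H <- B -> E -> U
  P3: H <- B -> U
  P4: H <- B -> G <- R -> U
  P5: H <- M -> E <- B -> U
  P6: H <- M -> E <- B -> G <- R -> U
  P7: H <- M -> E -> U
  P8: H <- M -> U
The empty set is not sufficient: P2 (H <- B -> E -> U) has no collider blocking it and no conditioned non-collider, so it is open.
Try {B, M}:
  P1: blocked at fork node B ∈ conditioning set.
  P2: blocked at fork node B ∈ conditioning set.
  P3: blocked at fork node B ∈ conditioning set.
  P4: blocked at fork node B ∈ conditioning set.
  P5: blocked at fork node M ∈ conditioning set.
  P6: blocked at fork node M ∈ conditioning set.
  P7: blocked at fork node M ∈ conditioning set.
  P8: blocked at fork node M ∈ conditioning set.
{B, M} contains no descendant of H and blocks every backdoor path.
Every element of {B, M} is needed (dropping B leaves P2 open; dropping M leaves P7 open), so no proper subset is valid.
Among all size-2 subsets of the eligible variables, only {B, M} blocks every backdoor path, so it is the unique smallest valid adjustment set.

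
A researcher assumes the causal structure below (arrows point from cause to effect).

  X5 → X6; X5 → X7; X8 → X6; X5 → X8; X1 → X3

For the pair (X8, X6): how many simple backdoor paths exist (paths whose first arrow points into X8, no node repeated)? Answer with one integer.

1

A backdoor path from X8 to X6 is any simple undirected path whose first edge points into X8 (i.e. leaves X8 via a parent).
Parents of X8: {X5}.
Enumerating:
  P1: X8 <- X5 -> X6
That exhausts the simple backdoor paths. Count: 1.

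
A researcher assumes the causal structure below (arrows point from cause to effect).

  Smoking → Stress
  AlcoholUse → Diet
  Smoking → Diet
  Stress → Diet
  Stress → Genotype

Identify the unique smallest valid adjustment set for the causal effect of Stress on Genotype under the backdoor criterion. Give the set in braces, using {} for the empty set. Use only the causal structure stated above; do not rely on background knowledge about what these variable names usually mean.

{}

Variables eligible for adjustment (non-descendants of Stress, excluding Stress and Genotype): {AlcoholUse, Smoking}.
Backdoor paths from Stress to Genotype:
  (none)
With no backdoor paths the empty set already satisfies the criterion, and it is trivially minimal.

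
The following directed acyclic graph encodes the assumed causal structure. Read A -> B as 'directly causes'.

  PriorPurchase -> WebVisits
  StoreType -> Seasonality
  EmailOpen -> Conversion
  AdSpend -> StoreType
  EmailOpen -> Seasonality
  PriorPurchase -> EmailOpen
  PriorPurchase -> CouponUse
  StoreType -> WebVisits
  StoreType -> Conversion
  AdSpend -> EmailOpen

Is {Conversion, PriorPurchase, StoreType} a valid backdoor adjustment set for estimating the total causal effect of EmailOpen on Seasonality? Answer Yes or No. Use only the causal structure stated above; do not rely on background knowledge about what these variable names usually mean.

Backdoor paths from EmailOpen to Seasonality (paths whose first edge points into EmailOpen):
  P1: EmailOpen <- AdSpend -> StoreType -> Seasonality
  P2: EmailOpen <- PriorPurchase -> WebVisits <- StoreType -> Seasonality
Condition 1 (no descendant of EmailOpen in the set): FAILS — Conversion is a descendant of EmailOpen.
Condition 2 (every backdoor path blocked by {Conversion, PriorPurchase, StoreType}):
  P1: blocked at chain node StoreType ∈ conditioning set.
  P2: blocked at fork node PriorPurchase ∈ conditioning set.
{Conversion, PriorPurchase, StoreType} does not satisfy the backdoor criterion.

No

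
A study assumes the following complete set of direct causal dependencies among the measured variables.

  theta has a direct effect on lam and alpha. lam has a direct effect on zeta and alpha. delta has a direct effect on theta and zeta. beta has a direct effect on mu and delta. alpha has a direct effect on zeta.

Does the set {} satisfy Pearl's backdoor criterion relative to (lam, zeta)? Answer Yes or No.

Backdoor paths from lam to zeta (paths whose first edge points into lam):
  P1: lam <- theta <- delta -> zeta
  P2: lam <- theta -> alpha -> zeta
Condition 1 (no descendant of lam in the set): holds — descendants of lam are {alpha, zeta}; none are in {}.
Condition 2 (every backdoor path blocked by {}):
  P1: open — no interior node is in the conditioning set.
  P2: open — no interior node is in the conditioning set.
{} does not satisfy the backdoor criterion.

No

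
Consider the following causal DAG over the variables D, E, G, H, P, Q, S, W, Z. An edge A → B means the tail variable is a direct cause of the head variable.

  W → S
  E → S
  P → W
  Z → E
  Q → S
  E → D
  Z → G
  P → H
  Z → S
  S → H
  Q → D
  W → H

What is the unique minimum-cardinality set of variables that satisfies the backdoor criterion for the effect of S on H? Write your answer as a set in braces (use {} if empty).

Variables eligible for adjustment (non-descendants of S, excluding S and H): {D, E, G, P, Q, W, Z}.
Backdoor paths from S to H:
  P1: S <- W <- P -> H
  P2: S <- W -> H
The empty set is not sufficient: P1 (S <- W <- P -> H) has no collider blocking it and no conditioned non-collider, so it is open.
Try {W}:
  P1: blocked at chain node W ∈ conditioning set.
  P2: blocked at fork node W ∈ conditioning set.
{W} contains no descendant of S and blocks every backdoor path.
No other singleton works — e.g. {P} leaves P2 open — so {W} is the unique smallest valid adjustment set.

{W}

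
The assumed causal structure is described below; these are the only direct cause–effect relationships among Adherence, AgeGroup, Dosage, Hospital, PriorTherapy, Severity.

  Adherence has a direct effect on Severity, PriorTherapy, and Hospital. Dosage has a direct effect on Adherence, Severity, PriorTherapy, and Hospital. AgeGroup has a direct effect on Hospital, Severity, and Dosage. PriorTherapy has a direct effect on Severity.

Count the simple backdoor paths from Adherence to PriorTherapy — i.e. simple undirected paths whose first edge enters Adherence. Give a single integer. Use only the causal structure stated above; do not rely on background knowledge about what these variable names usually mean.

A backdoor path from Adherence to PriorTherapy is any simple undirected path whose first edge points into Adherence (i.e. leaves Adherence via a parent).
Parents of Adherence: {Dosage}.
Enumerating:
  P1: Adherence <- Dosage <- AgeGroup -> Severity <- PriorTherapy
  P2: Adherence <- Dosage -> PriorTherapy
  P3: Adherence <- Dosage -> Hospital <- AgeGroup -> Severity <- PriorTherapy
  P4: Adherence <- Dosage -> Severity <- PriorTherapy
That exhausts the simple backdoor paths. Count: 4.

4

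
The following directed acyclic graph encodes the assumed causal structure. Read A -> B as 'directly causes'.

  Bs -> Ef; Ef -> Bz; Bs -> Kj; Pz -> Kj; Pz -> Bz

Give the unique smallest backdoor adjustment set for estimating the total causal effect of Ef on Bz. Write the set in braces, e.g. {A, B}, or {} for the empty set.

{}

Variables eligible for adjustment (non-descendants of Ef, excluding Ef and Bz): {Bs, Kj, Pz}.
Backdoor paths from Ef to Bz:
  P1: Ef <- Bs -> Kj <- Pz -> Bz
Each backdoor path contains an unconditioned collider, so every path is already blocked with the empty conditioning set:
  P1: blocked at collider Kj (neither it nor any descendant is in the conditioning set).
The empty set is therefore the unique smallest valid set.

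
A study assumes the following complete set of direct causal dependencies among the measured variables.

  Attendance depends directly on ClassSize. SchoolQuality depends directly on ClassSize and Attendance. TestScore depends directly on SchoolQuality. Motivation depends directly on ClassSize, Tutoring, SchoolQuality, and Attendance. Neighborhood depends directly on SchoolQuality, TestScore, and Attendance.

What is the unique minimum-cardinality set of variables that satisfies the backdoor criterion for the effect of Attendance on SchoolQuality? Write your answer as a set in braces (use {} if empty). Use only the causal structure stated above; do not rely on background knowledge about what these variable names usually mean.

{ClassSize}

Variables eligible for adjustment (non-descendants of Attendance, excluding Attendance and SchoolQuality): {ClassSize, Tutoring}.
Backdoor paths from Attendance to SchoolQuality:
  P1: Attendance <- ClassSize -> SchoolQuality
  P2: Attendance <- ClassSize -> Motivation <- SchoolQuality
The empty set is not sufficient: P1 (Attendance <- ClassSize -> SchoolQuality) has no collider blocking it and no conditioned non-collider, so it is open.
Try {ClassSize}:
  P1: blocked at fork node ClassSize ∈ conditioning set.
  P2: blocked at fork node ClassSize ∈ conditioning set.
{ClassSize} contains no descendant of Attendance and blocks every backdoor path.
No other singleton works — e.g. {Tutoring} leaves P1 open — so {ClassSize} is the unique smallest valid adjustment set.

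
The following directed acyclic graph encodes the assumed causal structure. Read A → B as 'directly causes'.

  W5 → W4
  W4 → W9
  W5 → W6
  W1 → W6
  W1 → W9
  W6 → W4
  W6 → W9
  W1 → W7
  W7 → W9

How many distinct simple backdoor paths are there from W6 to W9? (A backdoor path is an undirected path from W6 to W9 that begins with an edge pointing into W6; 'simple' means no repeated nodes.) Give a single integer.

A backdoor path from W6 to W9 is any simple undirected path whose first edge points into W6 (i.e. leaves W6 via a parent).
Parents of W6: {W1, W5}.
Enumerating:
  P1: W6 <- W1 -> W7 -> W9
  P2: W6 <- W1 -> W9
  P3: W6 <- W5 -> W4 -> W9
That exhausts the simple backdoor paths. Count: 3.

3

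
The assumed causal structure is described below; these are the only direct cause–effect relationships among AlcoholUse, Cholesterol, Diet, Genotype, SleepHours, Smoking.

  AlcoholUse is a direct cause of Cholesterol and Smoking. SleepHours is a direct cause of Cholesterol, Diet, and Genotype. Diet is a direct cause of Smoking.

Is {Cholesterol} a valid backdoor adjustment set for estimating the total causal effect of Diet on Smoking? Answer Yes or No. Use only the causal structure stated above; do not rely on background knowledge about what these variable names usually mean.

Backdoor paths from Diet to Smoking (paths whose first edge points into Diet):
  P1: Diet <- SleepHours -> Cholesterol <- AlcoholUse -> Smoking
Condition 1 (no descendant of Diet in the set): holds — descendants of Diet are {Smoking}; none are in {Cholesterol}.
Condition 2 (every backdoor path blocked by {Cholesterol}):
  P1: open — collider(s) Cholesterol are conditioned on (or have a conditioned descendant) and no non-collider on the path is in the set.
{Cholesterol} does not satisfy the backdoor criterion.

No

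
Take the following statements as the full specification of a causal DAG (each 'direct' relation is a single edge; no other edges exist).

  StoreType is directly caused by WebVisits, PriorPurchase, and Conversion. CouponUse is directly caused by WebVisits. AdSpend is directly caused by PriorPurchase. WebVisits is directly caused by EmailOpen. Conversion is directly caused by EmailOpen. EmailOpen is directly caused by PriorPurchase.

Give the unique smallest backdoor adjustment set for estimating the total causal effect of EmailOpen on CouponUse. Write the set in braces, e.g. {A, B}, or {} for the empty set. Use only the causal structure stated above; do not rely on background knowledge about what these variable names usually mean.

{}

Variables eligible for adjustment (non-descendants of EmailOpen, excluding EmailOpen and CouponUse): {AdSpend, PriorPurchase}.
Backdoor paths from EmailOpen to CouponUse:
  P1: EmailOpen <- PriorPurchase -> StoreType <- WebVisits -> CouponUse
Each backdoor path contains an unconditioned collider, so every path is already blocked with the empty conditioning set:
  P1: blocked at collider StoreType (neither it nor any descendant is in the conditioning set).
The empty set is therefore the unique smallest valid set.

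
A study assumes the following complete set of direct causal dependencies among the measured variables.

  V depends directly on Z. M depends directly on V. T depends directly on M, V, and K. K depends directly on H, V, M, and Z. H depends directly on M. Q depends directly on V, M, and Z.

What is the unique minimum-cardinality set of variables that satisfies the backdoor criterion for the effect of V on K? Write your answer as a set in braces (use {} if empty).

{Z}

Variables eligible for adjustment (non-descendants of V, excluding V and K): {Z}.
Backdoor paths from V to K:
  P1: V <- Z -> K
  P2: V <- Z -> Q <- M -> H -> K
  P3: V <- Z -> Q <- M -> K
  P4: V <- Z -> Q <- M -> T <- K
The empty set is not sufficient: P1 (V <- Z -> K) has no collider blocking it and no conditioned non-collider, so it is open.
Try {Z}:
  P1: blocked at fork node Z ∈ conditioning set.
  P2: blocked at fork node Z ∈ conditioning set.
  P3: blocked at fork node Z ∈ conditioning set.
  P4: blocked at fork node Z ∈ conditioning set.
{Z} contains no descendant of V and blocks every backdoor path.
{Z} is the unique smallest valid adjustment set.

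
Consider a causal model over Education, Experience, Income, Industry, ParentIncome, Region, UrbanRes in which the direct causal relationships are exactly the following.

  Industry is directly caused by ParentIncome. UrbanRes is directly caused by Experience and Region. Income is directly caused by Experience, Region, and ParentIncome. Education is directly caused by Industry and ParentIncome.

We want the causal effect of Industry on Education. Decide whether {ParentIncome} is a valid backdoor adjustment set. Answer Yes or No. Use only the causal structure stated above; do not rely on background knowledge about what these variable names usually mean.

Yes

Backdoor paths from Industry to Education (paths whose first edge points into Industry):
  P1: Industry <- ParentIncome -> Education
Condition 1 (no descendant of Industry in the set): holds — descendants of Industry are {Education}; none are in {ParentIncome}.
Condition 2 (every backdoor path blocked by {ParentIncome}):
  P1: blocked at fork node ParentIncome ∈ conditioning set.
{ParentIncome} satisfies the backdoor criterion.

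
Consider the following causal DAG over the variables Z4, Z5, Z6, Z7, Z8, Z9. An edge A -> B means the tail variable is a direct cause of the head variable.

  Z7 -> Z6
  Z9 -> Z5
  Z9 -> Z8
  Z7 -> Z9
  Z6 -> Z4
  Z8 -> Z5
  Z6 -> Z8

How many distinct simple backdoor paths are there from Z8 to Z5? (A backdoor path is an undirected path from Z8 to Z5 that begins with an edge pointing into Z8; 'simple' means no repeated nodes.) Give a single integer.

A backdoor path from Z8 to Z5 is any simple undirected path whose first edge points into Z8 (i.e. leaves Z8 via a parent).
Parents of Z8: {Z6, Z9}.
Enumerating:
  P1: Z8 <- Z6 <- Z7 -> Z9 -> Z5
  P2: Z8 <- Z9 -> Z5
That exhausts the simple backdoor paths. Count: 2.

2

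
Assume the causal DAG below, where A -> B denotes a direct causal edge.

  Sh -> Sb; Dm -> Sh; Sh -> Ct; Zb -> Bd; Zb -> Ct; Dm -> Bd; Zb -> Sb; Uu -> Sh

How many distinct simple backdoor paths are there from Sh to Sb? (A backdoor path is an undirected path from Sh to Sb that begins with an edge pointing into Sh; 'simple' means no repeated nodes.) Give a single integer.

1

A backdoor path from Sh to Sb is any simple undirected path whose first edge points into Sh (i.e. leaves Sh via a parent).
Parents of Sh: {Dm, Uu}.
Enumerating:
  P1: Sh <- Dm -> Bd <- Zb -> Sb
That exhausts the simple backdoor paths. Count: 1.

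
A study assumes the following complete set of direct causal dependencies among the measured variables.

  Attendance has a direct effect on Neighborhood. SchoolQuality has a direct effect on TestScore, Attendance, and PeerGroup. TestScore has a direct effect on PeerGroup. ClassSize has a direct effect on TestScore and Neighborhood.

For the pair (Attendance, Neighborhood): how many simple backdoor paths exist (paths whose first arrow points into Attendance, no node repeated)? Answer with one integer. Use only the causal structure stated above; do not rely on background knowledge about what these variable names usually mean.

2

A backdoor path from Attendance to Neighborhood is any simple undirected path whose first edge points into Attendance (i.e. leaves Attendance via a parent).
Parents of Attendance: {SchoolQuality}.
Enumerating:
  P1: Attendance <- SchoolQuality -> TestScore <- ClassSize -> Neighborhood
  P2: Attendance <- SchoolQuality -> PeerGroup <- TestScore <- ClassSize -> Neighborhood
That exhausts the simple backdoor paths. Count: 2.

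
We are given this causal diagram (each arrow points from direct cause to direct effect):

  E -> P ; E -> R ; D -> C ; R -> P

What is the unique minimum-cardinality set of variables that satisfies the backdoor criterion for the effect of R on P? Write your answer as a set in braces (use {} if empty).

Variables eligible for adjustment (non-descendants of R, excluding R and P): {C, D, E}.
Backdoor paths from R to P:
  P1: R <- E -> P
The empty set is not sufficient: P1 (R <- E -> P) has no collider blocking it and no conditioned non-collider, so it is open.
Try {E}:
  P1: blocked at fork node E ∈ conditioning set.
{E} contains no descendant of R and blocks every backdoor path.
No other singleton works — e.g. {D} leaves P1 open — so {E} is the unique smallest valid adjustment set.

{E}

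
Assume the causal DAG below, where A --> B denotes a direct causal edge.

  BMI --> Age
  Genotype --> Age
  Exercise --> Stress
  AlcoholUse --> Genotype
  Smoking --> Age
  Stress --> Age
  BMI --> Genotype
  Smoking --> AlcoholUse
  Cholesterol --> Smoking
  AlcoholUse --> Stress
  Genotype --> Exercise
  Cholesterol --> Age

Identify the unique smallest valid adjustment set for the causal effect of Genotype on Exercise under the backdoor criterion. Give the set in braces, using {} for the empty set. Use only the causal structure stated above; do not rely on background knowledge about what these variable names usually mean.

{}

Variables eligible for adjustment (non-descendants of Genotype, excluding Genotype and Exercise): {AlcoholUse, BMI, Cholesterol, Smoking}.
Backdoor paths from Genotype to Exercise:
  P1: Genotype <- BMI -> Age <- Cholesterol -> Smoking -> AlcoholUse -> Stress <- Exercise
  P2: Genotype <- BMI -> Age <- Smoking -> AlcoholUse -> Stress <- Exercise
  P3: Genotype <- BMI -> Age <- Stress <- Exercise
  P4: Genotype <- AlcoholUse <- Smoking <- Cholesterol -> Age <- Stress <- Exercise
  P5: Genotype <- AlcoholUse <- Smoking -> Age <- Stress <- Exercise
  P6: Genotype <- AlcoholUse -> Stress <- Exercise
Each backdoor path contains an unconditioned collider, so every path is already blocked with the empty conditioning set:
  P1: blocked at collider Age (neither it nor any descendant is in the conditioning set).
  P2: blocked at collider Age (neither it nor any descendant is in the conditioning set).
  P3: blocked at collider Age (neither it nor any descendant is in the conditioning set).
  P4: blocked at collider Age (neither it nor any descendant is in the conditioning set).
  P5: blocked at collider Age (neither it nor any descendant is in the conditioning set).
  P6: blocked at collider Stress (neither it nor any descendant is in the conditioning set).
The empty set is therefore the unique smallest valid set.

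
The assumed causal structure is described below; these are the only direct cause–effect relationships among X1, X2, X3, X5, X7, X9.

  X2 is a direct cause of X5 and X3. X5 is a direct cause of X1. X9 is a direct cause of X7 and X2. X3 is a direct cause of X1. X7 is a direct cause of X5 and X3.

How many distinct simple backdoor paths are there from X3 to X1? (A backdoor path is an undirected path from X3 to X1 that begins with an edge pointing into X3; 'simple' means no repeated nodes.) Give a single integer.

A backdoor path from X3 to X1 is any simple undirected path whose first edge points into X3 (i.e. leaves X3 via a parent).
Parents of X3: {X2, X7}.
Enumerating:
  P1: X3 <- X7 <- X9 -> X2 -> X5 -> X1
  P2: X3 <- X7 -> X5 -> X1
  P3: X3 <- X2 <- X9 -> X7 -> X5 -> X1
  P4: X3 <- X2 -> X5 -> X1
That exhausts the simple backdoor paths. Count: 4.

4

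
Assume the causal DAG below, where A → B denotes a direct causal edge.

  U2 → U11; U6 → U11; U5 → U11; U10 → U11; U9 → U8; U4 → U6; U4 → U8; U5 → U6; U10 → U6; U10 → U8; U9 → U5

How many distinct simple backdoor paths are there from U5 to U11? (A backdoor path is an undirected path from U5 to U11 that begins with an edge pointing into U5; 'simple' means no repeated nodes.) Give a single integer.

A backdoor path from U5 to U11 is any simple undirected path whose first edge points into U5 (i.e. leaves U5 via a parent).
Parents of U5: {U9}.
Enumerating:
  P1: U5 <- U9 -> U8 <- U4 -> U6 <- U10 -> U11
  P2: U5 <- U9 -> U8 <- U4 -> U6 -> U11
  P3: U5 <- U9 -> U8 <- U10 -> U6 -> U11
  P4: U5 <- U9 -> U8 <- U10 -> U11
That exhausts the simple backdoor paths. Count: 4.

4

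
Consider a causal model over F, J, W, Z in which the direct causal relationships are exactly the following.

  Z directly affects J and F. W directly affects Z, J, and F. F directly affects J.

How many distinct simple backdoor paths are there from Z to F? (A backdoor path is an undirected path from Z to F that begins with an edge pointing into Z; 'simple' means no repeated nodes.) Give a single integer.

2

A backdoor path from Z to F is any simple undirected path whose first edge points into Z (i.e. leaves Z via a parent).
Parents of Z: {W}.
Enumerating:
  P1: Z <- W -> F
  P2: Z <- W -> J <- F
That exhausts the simple backdoor paths. Count: 2.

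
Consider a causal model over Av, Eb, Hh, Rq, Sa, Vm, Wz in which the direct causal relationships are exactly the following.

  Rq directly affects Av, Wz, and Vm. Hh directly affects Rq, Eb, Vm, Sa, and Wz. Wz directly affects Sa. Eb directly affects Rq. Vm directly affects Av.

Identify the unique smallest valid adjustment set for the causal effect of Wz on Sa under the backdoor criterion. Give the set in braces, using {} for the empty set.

{Hh}

Variables eligible for adjustment (non-descendants of Wz, excluding Wz and Sa): {Av, Eb, Hh, Rq, Vm}.
Backdoor paths from Wz to Sa:
  P1: Wz <- Hh -> Sa
  P2: Wz <- Rq <- Hh -> Sa
  P3: Wz <- Rq <- Eb <- Hh -> Sa
  P4: Wz <- Rq -> Vm <- Hh -> Sa
  P5: Wz <- Rq -> Av <- Vm <- Hh -> Sa
The empty set is not sufficient: P1 (Wz <- Hh -> Sa) has no collider blocking it and no conditioned non-collider, so it is open.
Try {Hh}:
  P1: blocked at fork node Hh ∈ conditioning set.
  P2: blocked at fork node Hh ∈ conditioning set.
  P3: blocked at fork node Hh ∈ conditioning set.
  P4: blocked at collider Vm (neither it nor any descendant is in the conditioning set).
  P5: blocked at collider Av (neither it nor any descendant is in the conditioning set).
{Hh} contains no descendant of Wz and blocks every backdoor path.
No other singleton works — e.g. {Eb} leaves P1 open — so {Hh} is the unique smallest valid adjustment set.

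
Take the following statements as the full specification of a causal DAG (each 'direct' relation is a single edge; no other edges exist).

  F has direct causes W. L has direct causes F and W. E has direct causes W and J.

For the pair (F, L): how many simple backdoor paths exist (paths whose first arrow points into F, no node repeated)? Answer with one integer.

A backdoor path from F to L is any simple undirected path whose first edge points into F (i.e. leaves F via a parent).
Parents of F: {W}.
Enumerating:
  P1: F <- W -> L
That exhausts the simple backdoor paths. Count: 1.

1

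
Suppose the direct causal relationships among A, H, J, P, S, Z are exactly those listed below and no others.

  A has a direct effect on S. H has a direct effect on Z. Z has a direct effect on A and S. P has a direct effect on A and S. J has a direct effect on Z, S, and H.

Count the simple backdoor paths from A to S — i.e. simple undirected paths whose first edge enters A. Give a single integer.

4

A backdoor path from A to S is any simple undirected path whose first edge points into A (i.e. leaves A via a parent).
Parents of A: {P, Z}.
Enumerating:
  P1: A <- P -> S
  P2: A <- Z <- J -> S
  P3: A <- Z <- H <- J -> S
  P4: A <- Z -> S
That exhausts the simple backdoor paths. Count: 4.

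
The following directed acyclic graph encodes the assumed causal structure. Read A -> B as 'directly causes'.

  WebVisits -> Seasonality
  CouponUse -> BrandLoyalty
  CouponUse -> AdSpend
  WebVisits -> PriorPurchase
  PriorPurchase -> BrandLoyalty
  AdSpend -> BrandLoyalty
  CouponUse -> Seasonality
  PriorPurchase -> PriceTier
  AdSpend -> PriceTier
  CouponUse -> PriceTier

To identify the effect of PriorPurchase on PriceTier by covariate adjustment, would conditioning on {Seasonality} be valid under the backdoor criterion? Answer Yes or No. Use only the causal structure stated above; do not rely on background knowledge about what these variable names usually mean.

Backdoor paths from PriorPurchase to PriceTier (paths whose first edge points into PriorPurchase):
  P1: PriorPurchase <- WebVisits -> Seasonality <- CouponUse -> AdSpend -> PriceTier
  P2: PriorPurchase <- WebVisits -> Seasonality <- CouponUse -> PriceTier
  P3: PriorPurchase <- WebVisits -> Seasonality <- CouponUse -> BrandLoyalty <- AdSpend -> PriceTier
Condition 1 (no descendant of PriorPurchase in the set): holds — descendants of PriorPurchase are {BrandLoyalty, PriceTier}; none are in {Seasonality}.
Condition 2 (every backdoor path blocked by {Seasonality}):
  P1: open — collider(s) Seasonality are conditioned on (or have a conditioned descendant) and no non-collider on the path is in the set.
  P2: open — collider(s) Seasonality are conditioned on (or have a conditioned descendant) and no non-collider on the path is in the set.
  P3: blocked at collider BrandLoyalty (neither it nor any descendant is in the conditioning set).
{Seasonality} does not satisfy the backdoor criterion.

No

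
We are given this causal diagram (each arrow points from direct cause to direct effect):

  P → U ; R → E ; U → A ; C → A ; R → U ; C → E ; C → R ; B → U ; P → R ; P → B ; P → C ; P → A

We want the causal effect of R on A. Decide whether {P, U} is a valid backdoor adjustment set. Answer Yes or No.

Backdoor paths from R to A (paths whose first edge points into R):
  P1: R <- P -> B -> U -> A
  P2: R <- P -> C -> A
  P3: R <- P -> U -> A
  P4: R <- P -> A
  P5: R <- C <- P -> B -> U -> A
  P6: R <- C <- P -> U -> A
  P7: R <- C <- P -> A
  P8: R <- C -> A
Condition 1 (no descendant of R in the set): FAILS — U is a descendant of R.
Condition 2 (every backdoor path blocked by {P, U}):
  P1: blocked at fork node P ∈ conditioning set.
  P2: blocked at fork node P ∈ conditioning set.
  P3: blocked at fork node P ∈ conditioning set.
  P4: blocked at fork node P ∈ conditioning set.
  P5: blocked at fork node P ∈ conditioning set.
  P6: blocked at fork node P ∈ conditioning set.
  P7: blocked at fork node P ∈ conditioning set.
  P8: open — no interior node is in the conditioning set.
{P, U} does not satisfy the backdoor criterion.

No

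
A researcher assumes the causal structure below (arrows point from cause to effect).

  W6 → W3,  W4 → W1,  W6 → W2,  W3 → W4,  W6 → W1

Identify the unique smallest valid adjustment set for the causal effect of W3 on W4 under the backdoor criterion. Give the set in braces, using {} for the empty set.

{}

Variables eligible for adjustment (non-descendants of W3, excluding W3 and W4): {W2, W6}.
Backdoor paths from W3 to W4:
  P1: W3 <- W6 -> W1 <- W4
Each backdoor path contains an unconditioned collider, so every path is already blocked with the empty conditioning set:
  P1: blocked at collider W1 (neither it nor any descendant is in the conditioning set).
The empty set is therefore the unique smallest valid set.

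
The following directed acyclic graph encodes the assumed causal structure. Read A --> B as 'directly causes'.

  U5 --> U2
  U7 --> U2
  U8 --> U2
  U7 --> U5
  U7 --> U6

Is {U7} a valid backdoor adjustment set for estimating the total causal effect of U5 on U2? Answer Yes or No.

Backdoor paths from U5 to U2 (paths whose first edge points into U5):
  P1: U5 <- U7 -> U2
Condition 1 (no descendant of U5 in the set): holds — descendants of U5 are {U2}; none are in {U7}.
Condition 2 (every backdoor path blocked by {U7}):
  P1: blocked at fork node U7 ∈ conditioning set.
{U7} satisfies the backdoor criterion.

Yes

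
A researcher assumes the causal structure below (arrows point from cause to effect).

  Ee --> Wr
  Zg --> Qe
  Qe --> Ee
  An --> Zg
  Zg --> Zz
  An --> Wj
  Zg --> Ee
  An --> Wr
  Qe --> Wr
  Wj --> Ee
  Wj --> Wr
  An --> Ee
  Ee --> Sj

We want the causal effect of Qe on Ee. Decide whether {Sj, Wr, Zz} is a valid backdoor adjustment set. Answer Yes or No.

No

Backdoor paths from Qe to Ee (paths whose first edge points into Qe):
  P1: Qe <- Zg <- An -> Wj -> Ee
  P2: Qe <- Zg <- An -> Wj -> Wr <- Ee
  P3: Qe <- Zg <- An -> Ee
  P4: Qe <- Zg <- An -> Wr <- Wj -> Ee
  P5: Qe <- Zg <- An -> Wr <- Ee
  P6: Qe <- Zg -> Ee
Condition 1 (no descendant of Qe in the set): FAILS — Sj and Wr are descendants of Qe.
Condition 2 (every backdoor path blocked by {Sj, Wr, Zz}):
  P1: open — no interior node is in the conditioning set.
  P2: open — collider(s) Wr are conditioned on (or have a conditioned descendant) and no non-collider on the path is in the set.
  P3: open — no interior node is in the conditioning set.
  P4: open — collider(s) Wr are conditioned on (or have a conditioned descendant) and no non-collider on the path is in the set.
  P5: open — collider(s) Wr are conditioned on (or have a conditioned descendant) and no non-collider on the path is in the set.
  P6: open — no interior node is in the conditioning set.
{Sj, Wr, Zz} does not satisfy the backdoor criterion.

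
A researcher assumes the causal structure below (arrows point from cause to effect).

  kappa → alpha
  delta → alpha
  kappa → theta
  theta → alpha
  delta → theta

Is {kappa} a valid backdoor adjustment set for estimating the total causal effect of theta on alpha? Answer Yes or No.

No

Backdoor paths from theta to alpha (paths whose first edge points into theta):
  P1: theta <- delta -> alpha
  P2: theta <- kappa -> alpha
Condition 1 (no descendant of theta in the set): holds — descendants of theta are {alpha}; none are in {kappa}.
Condition 2 (every backdoor path blocked by {kappa}):
  P1: open — no interior node is in the conditioning set.
  P2: blocked at fork node kappa ∈ conditioning set.
{kappa} does not satisfy the backdoor criterion.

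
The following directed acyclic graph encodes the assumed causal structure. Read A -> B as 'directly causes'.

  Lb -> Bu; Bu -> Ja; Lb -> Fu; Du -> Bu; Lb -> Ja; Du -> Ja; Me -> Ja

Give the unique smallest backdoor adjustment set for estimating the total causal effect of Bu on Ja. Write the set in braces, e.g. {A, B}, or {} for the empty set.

{Du, Lb}

Variables eligible for adjustment (non-descendants of Bu, excluding Bu and Ja): {Du, Fu, Lb, Me}.
Backdoor paths from Bu to Ja:
  P1: Bu <- Du -> Ja
  P2: Bu <- Lb -> Ja
The empty set is not sufficient: P1 (Bu <- Du -> Ja) has no collider blocking it and no conditioned non-collider, so it is open.
Try {Du, Lb}:
  P1: blocked at fork node Du ∈ conditioning set.
  P2: blocked at fork node Lb ∈ conditioning set.
{Du, Lb} contains no descendant of Bu and blocks every backdoor path.
Every element of {Du, Lb} is needed (dropping Du leaves P1 open; dropping Lb leaves P2 open), so no proper subset is valid.
Among all size-2 subsets of the eligible variables, only {Du, Lb} blocks every backdoor path, so it is the unique smallest valid adjustment set.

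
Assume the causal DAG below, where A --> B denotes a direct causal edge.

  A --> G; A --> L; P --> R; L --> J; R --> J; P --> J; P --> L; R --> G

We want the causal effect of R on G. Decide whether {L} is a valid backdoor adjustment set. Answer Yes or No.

Backdoor paths from R to G (paths whose first edge points into R):
  P1: R <- P -> L <- A -> G
  P2: R <- P -> J <- L <- A -> G
Condition 1 (no descendant of R in the set): holds — descendants of R are {G, J}; none are in {L}.
Condition 2 (every backdoor path blocked by {L}):
  P1: open — collider(s) L are conditioned on (or have a conditioned descendant) and no non-collider on the path is in the set.
  P2: blocked at collider J (neither it nor any descendant is in the conditioning set).
{L} does not satisfy the backdoor criterion.

No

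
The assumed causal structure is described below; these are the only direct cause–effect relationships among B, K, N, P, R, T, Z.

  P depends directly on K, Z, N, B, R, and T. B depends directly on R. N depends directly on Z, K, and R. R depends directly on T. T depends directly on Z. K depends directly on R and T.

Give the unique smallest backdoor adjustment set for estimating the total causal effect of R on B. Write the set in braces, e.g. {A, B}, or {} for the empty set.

{}

Variables eligible for adjustment (non-descendants of R, excluding R and B): {T, Z}.
Backdoor paths from R to B:
  P1: R <- T <- Z -> N <- K -> P <- B
  P2: R <- T <- Z -> N -> P <- B
  P3: R <- T <- Z -> P <- B
  P4: R <- T -> K -> N <- Z -> P <- B
  P5: R <- T -> K -> N -> P <- B
  P6: R <- T -> K -> P <- B
  P7: R <- T -> P <- B
Each backdoor path contains an unconditioned collider, so every path is already blocked with the empty conditioning set:
  P1: blocked at collider N (neither it nor any descendant is in the conditioning set).
  P2: blocked at collider P (neither it nor any descendant is in the conditioning set).
  P3: blocked at collider P (neither it nor any descendant is in the conditioning set).
  P4: blocked at collider N (neither it nor any descendant is in the conditioning set).
  P5: blocked at collider P (neither it nor any descendant is in the conditioning set).
  P6: blocked at collider P (neither it nor any descendant is in the conditioning set).
  P7: blocked at collider P (neither it nor any descendant is in the conditioning set).
The empty set is therefore the unique smallest valid set.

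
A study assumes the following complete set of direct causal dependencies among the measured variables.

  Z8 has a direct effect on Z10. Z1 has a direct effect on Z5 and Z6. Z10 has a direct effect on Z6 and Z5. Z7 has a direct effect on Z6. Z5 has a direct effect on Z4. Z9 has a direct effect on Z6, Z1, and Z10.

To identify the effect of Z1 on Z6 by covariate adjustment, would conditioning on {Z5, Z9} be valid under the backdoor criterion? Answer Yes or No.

No

Backdoor paths from Z1 to Z6 (paths whose first edge points into Z1):
  P1: Z1 <- Z9 -> Z10 -> Z6
  P2: Z1 <- Z9 -> Z6
Condition 1 (no descendant of Z1 in the set): FAILS — Z5 is a descendant of Z1.
Condition 2 (every backdoor path blocked by {Z5, Z9}):
  P1: blocked at fork node Z9 ∈ conditioning set.
  P2: blocked at fork node Z9 ∈ conditioning set.
{Z5, Z9} does not satisfy the backdoor criterion.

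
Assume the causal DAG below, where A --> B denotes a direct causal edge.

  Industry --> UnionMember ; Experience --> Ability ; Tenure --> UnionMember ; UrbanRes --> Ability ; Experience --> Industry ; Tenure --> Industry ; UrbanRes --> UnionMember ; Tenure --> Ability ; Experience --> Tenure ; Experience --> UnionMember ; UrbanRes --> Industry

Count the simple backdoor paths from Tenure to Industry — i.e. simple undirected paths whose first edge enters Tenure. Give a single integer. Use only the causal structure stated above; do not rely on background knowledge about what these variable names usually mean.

A backdoor path from Tenure to Industry is any simple undirected path whose first edge points into Tenure (i.e. leaves Tenure via a parent).
Parents of Tenure: {Experience}.
Enumerating:
  P1: Tenure <- Experience -> Ability <- UrbanRes -> Industry
  P2: Tenure <- Experience -> Ability <- UrbanRes -> UnionMember <- Industry
  P3: Tenure <- Experience -> Industry
  P4: Tenure <- Experience -> UnionMember <- UrbanRes -> Industry
  P5: Tenure <- Experience -> UnionMember <- Industry
That exhausts the simple backdoor paths. Count: 5.

5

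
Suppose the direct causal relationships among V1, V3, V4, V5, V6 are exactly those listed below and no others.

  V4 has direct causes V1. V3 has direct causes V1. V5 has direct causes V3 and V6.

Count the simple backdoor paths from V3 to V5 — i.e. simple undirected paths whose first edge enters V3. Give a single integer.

0

A backdoor path from V3 to V5 is any simple undirected path whose first edge points into V3 (i.e. leaves V3 via a parent).
Parents of V3: {V1}.
No simple path from any parent of V3 reaches V5 without revisiting V3, so there are no backdoor paths.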